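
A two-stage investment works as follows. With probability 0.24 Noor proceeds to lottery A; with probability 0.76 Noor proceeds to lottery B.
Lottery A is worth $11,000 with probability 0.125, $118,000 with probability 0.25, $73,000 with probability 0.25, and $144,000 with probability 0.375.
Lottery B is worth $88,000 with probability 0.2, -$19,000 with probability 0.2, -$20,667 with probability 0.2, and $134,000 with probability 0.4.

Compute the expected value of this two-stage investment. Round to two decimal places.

$72,832.62

EV(A) = 0.125 × 11000 + 0.25 × 118000 + 0.25 × 73000 + 0.375 × 144000 = 1375 + 29500 + 18250 + 54000 = 103125
EV(B) = 0.2 × 88000 + 0.2 × (-19000) + 0.2 × (-20667) + 0.4 × 134000 = 17600 − 3800 − 4133.4 + 53600 = 63266.6
Overall = 0.24 × 103125 + 0.76 × 63266.6 = 24750 + 48082.616 = 72832.616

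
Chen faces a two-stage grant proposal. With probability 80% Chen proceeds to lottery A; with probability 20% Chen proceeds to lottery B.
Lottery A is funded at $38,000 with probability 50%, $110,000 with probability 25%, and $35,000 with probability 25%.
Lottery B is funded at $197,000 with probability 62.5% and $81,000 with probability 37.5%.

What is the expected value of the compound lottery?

$74,900

EV(A) = 0.5 × 38000 + 0.25 × 110000 + 0.25 × 35000 = 19000 + 27500 + 8750 = 55250
EV(B) = 0.625 × 197000 + 0.375 × 81000 = 123125 + 30375 = 153500
Overall = 0.8 × 55250 + 0.2 × 153500 = 44200 + 30700 = 74900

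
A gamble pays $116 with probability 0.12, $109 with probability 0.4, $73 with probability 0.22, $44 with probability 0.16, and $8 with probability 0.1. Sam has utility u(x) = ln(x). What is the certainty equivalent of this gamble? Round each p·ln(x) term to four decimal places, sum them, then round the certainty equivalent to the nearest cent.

$66.97

E[u] = 0.12·ln(116) + 0.4·ln(109) + 0.22·ln(73) + 0.16·ln(44) + 0.1·ln(8) = 0.5704 + 1.8765 + 0.9439 + 0.6055 + 0.2079 = 4.2042
CE = e^4.2042 ≈ 66.97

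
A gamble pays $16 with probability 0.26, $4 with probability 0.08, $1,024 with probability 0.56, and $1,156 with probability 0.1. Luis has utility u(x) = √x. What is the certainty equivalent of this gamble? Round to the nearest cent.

E[u] = 0.26·√16 + 0.08·√4 + 0.56·√1024 + 0.1·√1156 = 0.26·4 + 0.08·2 + 0.56·32 + 0.1·34 = 22.52
CE = (22.52)² = 507.1504

$507.15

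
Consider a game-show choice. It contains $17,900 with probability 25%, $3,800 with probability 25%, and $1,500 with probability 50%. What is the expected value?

$6,175

EV = 0.25 × 17900 + 0.25 × 3800 + 0.5 × 1500 = 4475 + 950 + 750 = 6175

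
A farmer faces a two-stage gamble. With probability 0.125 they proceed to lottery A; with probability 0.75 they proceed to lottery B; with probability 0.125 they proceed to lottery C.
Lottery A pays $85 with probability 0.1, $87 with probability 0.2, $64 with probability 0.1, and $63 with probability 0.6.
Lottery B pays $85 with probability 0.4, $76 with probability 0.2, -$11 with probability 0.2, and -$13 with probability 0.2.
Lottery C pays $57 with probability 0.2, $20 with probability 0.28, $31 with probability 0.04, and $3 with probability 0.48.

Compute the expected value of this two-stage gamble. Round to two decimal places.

$44.52

EV(A) = 0.1 × 85 + 0.2 × 87 + 0.1 × 64 + 0.6 × 63 = 8.5 + 17.4 + 6.4 + 37.8 = 70.1
EV(B) = 0.4 × 85 + 0.2 × 76 + 0.2 × (-11) + 0.2 × (-13) = 34 + 15.2 − 2.2 − 2.6 = 44.4
EV(C) = 0.2 × 57 + 0.28 × 20 + 0.04 × 31 + 0.48 × 3 = 11.4 + 5.6 + 1.24 + 1.44 = 19.68
Overall = 0.125 × 70.1 + 0.75 × 44.4 + 0.125 × 19.68 = 8.7625 + 33.3 + 2.46 = 44.5225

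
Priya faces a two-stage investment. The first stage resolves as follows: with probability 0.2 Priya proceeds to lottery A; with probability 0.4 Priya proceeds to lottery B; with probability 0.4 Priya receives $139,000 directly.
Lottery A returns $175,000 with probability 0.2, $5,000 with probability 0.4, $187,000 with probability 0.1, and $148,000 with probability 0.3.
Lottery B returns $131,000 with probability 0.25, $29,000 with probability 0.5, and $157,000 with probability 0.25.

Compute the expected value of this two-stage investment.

$110,220

EV(A) = 0.2 × 175000 + 0.4 × 5000 + 0.1 × 187000 + 0.3 × 148000 = 35000 + 2000 + 18700 + 44400 = 100100
EV(B) = 0.25 × 131000 + 0.5 × 29000 + 0.25 × 157000 = 32750 + 14500 + 39250 = 86500
Branch C: 139000 (certain)
Overall = 0.2 × 100100 + 0.4 × 86500 + 0.4 × 139000 = 20020 + 34600 + 55600 = 110220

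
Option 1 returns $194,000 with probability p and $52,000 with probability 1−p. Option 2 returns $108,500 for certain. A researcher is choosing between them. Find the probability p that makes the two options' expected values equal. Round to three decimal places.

p·194000 + (1−p)·52000 = 108500
142000p + 52000 = 108500
p = (108500 − 52000) / 142000

p = 0.398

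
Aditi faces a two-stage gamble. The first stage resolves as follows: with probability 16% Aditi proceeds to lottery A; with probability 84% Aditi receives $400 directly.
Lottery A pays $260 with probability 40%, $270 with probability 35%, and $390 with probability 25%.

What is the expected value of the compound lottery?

$383.36

EV(A) = 0.4 × 260 + 0.35 × 270 + 0.25 × 390 = 104 + 94.5 + 97.5 = 296
Branch B: 400 (certain)
Overall = 0.16 × 296 + 0.84 × 400 = 47.36 + 336 = 383.36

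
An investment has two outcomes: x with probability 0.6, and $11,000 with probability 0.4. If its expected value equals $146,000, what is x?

0.6·x + 0.4·11000 = 146000
0.6·x = 146000 − 4400 = 141600
x = 141600 / 0.6 = 236000

x = $236,000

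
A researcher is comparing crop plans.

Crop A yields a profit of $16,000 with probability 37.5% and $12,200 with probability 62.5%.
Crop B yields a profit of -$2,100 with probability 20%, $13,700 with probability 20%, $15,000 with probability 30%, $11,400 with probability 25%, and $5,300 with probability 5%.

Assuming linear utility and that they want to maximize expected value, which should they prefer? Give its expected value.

Crop A = 0.375 × 16000 + 0.625 × 12200 = 6000 + 7625 = 13625
Crop B = 0.2 × (-2100) + 0.2 × 13700 + 0.3 × 15000 + 0.25 × 11400 + 0.05 × 5300 = -420 + 2740 + 4500 + 2850 + 265 = 9935

Crop A ($13,625)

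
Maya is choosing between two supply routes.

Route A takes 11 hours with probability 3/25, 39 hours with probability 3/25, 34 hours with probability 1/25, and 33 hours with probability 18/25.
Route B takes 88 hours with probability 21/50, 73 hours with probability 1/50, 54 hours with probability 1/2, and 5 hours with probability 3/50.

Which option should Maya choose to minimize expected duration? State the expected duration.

Route A = 3/25 × 11 + 3/25 × 39 + 1/25 × 34 + 18/25 × 33 = 1.32 + 4.68 + 1.36 + 23.76 = 31.12
Route B = 21/50 × 88 + 1/50 × 73 + 1/2 × 54 + 3/50 × 5 = 36.96 + 1.46 + 27 + 0.3 = 65.72

Route A (31.12 hours)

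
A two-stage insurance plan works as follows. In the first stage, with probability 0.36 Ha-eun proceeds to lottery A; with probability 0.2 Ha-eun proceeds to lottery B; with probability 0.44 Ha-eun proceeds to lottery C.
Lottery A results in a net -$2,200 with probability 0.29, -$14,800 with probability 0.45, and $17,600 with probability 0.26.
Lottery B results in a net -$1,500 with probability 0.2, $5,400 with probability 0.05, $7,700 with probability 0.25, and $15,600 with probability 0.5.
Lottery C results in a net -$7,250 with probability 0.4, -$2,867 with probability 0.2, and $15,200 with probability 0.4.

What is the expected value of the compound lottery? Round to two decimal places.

$2,105.98

EV(A) = 0.29 × (-2200) + 0.45 × (-14800) + 0.26 × 17600 = -638 − 6660 + 4576 = -2722
EV(B) = 0.2 × (-1500) + 0.05 × 5400 + 0.25 × 7700 + 0.5 × 15600 = -300 + 270 + 1925 + 7800 = 9695
EV(C) = 0.4 × (-7250) + 0.2 × (-2867) + 0.4 × 15200 = -2900 − 573.4 + 6080 = 2606.6
Overall = 0.36 × (-2722) + 0.2 × 9695 + 0.44 × 2606.6 = -979.92 + 1939 + 1146.904 = 2105.984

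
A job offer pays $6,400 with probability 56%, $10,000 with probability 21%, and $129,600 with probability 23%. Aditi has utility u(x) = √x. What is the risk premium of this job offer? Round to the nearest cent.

E[u] = 0.56·√6400 + 0.21·√10000 + 0.23·√129600 = 0.56·80 + 0.21·100 + 0.23·360 = 148.6
CE = (148.6)² = 22081.96
Risk premium = EV − CE = 35492 − 22081.96 = 13410.04

$13,410.04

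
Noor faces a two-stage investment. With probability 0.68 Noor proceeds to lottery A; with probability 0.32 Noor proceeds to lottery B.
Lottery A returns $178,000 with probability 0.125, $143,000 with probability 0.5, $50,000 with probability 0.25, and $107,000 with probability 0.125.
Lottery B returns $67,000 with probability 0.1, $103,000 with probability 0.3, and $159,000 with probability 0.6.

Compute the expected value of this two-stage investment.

$123,905

EV(A) = 0.125 × 178000 + 0.5 × 143000 + 0.25 × 50000 + 0.125 × 107000 = 22250 + 71500 + 12500 + 13375 = 119625
EV(B) = 0.1 × 67000 + 0.3 × 103000 + 0.6 × 159000 = 6700 + 30900 + 95400 = 133000
Overall = 0.68 × 119625 + 0.32 × 133000 = 81345 + 42560 = 123905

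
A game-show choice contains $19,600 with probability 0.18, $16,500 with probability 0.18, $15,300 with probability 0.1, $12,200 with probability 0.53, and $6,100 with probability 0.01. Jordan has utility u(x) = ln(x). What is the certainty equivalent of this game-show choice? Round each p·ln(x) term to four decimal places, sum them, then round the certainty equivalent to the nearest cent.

E[u] = 0.18·ln(19600) + 0.18·ln(16500) + 0.1·ln(15300) + 0.53·ln(12200) + 0.01·ln(6100) = 1.7790 + 1.7480 + 0.9636 + 4.9869 + 0.0872 = 9.5647
CE = e^9.5647 ≈ 14252.68

$14,252.68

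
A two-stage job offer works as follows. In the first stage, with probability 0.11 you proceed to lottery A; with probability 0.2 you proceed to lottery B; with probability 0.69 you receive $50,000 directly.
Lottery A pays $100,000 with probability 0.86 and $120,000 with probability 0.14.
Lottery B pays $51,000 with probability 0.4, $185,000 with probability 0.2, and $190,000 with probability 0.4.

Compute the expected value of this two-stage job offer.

EV(A) = 0.86 × 100000 + 0.14 × 120000 = 86000 + 16800 = 102800
EV(B) = 0.4 × 51000 + 0.2 × 185000 + 0.4 × 190000 = 20400 + 37000 + 76000 = 133400
Branch C: 50000 (certain)
Overall = 0.11 × 102800 + 0.2 × 133400 + 0.69 × 50000 = 11308 + 26680 + 34500 = 72488

$72,488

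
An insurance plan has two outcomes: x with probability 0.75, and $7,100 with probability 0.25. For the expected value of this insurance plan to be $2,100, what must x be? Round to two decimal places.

0.75·x + 0.25·7100 = 2100
0.75·x = 2100 − 1775 = 325
x = 325 / 0.75 = 433.3333

x = $433.33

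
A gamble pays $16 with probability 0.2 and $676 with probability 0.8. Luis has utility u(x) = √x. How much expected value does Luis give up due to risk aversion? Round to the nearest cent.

$77.44

E[u] = 0.2·√16 + 0.8·√676 = 0.2·4 + 0.8·26 = 21.6
CE = (21.6)² = 466.56
Risk premium = EV − CE = 544 − 466.56 = 77.44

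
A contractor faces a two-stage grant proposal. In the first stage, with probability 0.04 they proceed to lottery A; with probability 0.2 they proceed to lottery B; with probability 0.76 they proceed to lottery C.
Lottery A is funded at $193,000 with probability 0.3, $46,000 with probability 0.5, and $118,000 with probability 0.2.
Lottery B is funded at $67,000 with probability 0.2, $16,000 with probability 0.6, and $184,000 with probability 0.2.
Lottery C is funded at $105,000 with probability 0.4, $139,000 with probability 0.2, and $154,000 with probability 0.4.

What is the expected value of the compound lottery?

$116,004

EV(A) = 0.3 × 193000 + 0.5 × 46000 + 0.2 × 118000 = 57900 + 23000 + 23600 = 104500
EV(B) = 0.2 × 67000 + 0.6 × 16000 + 0.2 × 184000 = 13400 + 9600 + 36800 = 59800
EV(C) = 0.4 × 105000 + 0.2 × 139000 + 0.4 × 154000 = 42000 + 27800 + 61600 = 131400
Overall = 0.04 × 104500 + 0.2 × 59800 + 0.76 × 131400 = 4180 + 11960 + 99864 = 116004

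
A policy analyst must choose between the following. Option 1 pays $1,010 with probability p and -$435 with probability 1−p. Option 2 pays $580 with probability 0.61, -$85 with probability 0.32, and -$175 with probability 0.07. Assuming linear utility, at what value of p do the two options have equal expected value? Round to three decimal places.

p = 0.519

EV(Option 2) = 0.61 × 580 + 0.32 × (-85) + 0.07 × (-175) = 353.8 − 27.2 − 12.25 = 314.35
p·1010 + (1−p)·(-435) = 314.35
1445p − 435 = 314.35
p = (314.35 + 435) / 1445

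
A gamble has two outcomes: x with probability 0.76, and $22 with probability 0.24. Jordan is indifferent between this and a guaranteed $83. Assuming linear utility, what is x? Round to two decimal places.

x = $102.26

0.76·x + 0.24·22 = 83
0.76·x = 83 − 5.28 = 77.72
x = 77.72 / 0.76 = 102.2632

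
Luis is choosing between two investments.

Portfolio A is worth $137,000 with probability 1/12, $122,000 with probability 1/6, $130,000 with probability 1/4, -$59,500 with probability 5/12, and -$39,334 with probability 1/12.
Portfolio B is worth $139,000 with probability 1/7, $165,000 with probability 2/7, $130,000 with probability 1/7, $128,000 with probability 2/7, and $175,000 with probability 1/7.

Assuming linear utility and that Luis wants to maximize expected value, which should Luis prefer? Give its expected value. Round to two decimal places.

Portfolio B ($147,142.86)

Portfolio A = 1/12 × 137000 + 1/6 × 122000 + 1/4 × 130000 + 5/12 × (-59500) + 1/12 × (-39334) = 11416.6667 + 20333.3333 + 32500 − 24791.6667 − 3277.8333 = 36180.5
Portfolio B = 1/7 × 139000 + 2/7 × 165000 + 1/7 × 130000 + 2/7 × 128000 + 1/7 × 175000 = 19857.1429 + 47142.8571 + 18571.4286 + 36571.4286 + 25000 = 147142.8571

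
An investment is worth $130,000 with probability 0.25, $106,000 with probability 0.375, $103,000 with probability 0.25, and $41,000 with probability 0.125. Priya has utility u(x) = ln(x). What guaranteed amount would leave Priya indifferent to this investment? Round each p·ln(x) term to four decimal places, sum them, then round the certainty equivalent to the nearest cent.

$98,351.20

E[u] = 0.25·ln(130000) + 0.375·ln(106000) + 0.25·ln(103000) + 0.125·ln(41000) = 2.9438 + 4.3392 + 2.8856 + 1.3277 = 11.4963
CE = e^11.4963 ≈ 98351.20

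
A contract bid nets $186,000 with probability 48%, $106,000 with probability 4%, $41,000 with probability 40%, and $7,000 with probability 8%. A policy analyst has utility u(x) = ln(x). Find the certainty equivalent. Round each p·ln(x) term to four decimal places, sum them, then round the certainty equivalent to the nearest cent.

E[u] = 0.48·ln(186000) + 0.04·ln(106000) + 0.4·ln(41000) + 0.08·ln(7000) = 5.8241 + 0.4628 + 4.2485 + 0.7083 = 11.2437
CE = e^11.2437 ≈ 76397.10

$76,397.10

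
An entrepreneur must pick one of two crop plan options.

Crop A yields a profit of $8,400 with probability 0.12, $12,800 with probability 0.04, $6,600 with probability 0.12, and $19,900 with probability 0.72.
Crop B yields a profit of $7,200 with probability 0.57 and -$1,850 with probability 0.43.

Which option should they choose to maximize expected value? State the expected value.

Crop A ($16,640)

Crop A = 0.12 × 8400 + 0.04 × 12800 + 0.12 × 6600 + 0.72 × 19900 = 1008 + 512 + 792 + 14328 = 16640
Crop B = 0.57 × 7200 + 0.43 × (-1850) = 4104 − 795.5 = 3308.5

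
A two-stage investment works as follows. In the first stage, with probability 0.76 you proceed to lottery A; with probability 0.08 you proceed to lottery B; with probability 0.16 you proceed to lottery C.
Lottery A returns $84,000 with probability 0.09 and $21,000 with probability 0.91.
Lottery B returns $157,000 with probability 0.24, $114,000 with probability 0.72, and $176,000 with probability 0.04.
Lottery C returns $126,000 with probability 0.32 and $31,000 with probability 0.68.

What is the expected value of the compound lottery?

EV(A) = 0.09 × 84000 + 0.91 × 21000 = 7560 + 19110 = 26670
EV(B) = 0.24 × 157000 + 0.72 × 114000 + 0.04 × 176000 = 37680 + 82080 + 7040 = 126800
EV(C) = 0.32 × 126000 + 0.68 × 31000 = 40320 + 21080 = 61400
Overall = 0.76 × 26670 + 0.08 × 126800 + 0.16 × 61400 = 20269.2 + 10144 + 9824 = 40237.2

$40,237.20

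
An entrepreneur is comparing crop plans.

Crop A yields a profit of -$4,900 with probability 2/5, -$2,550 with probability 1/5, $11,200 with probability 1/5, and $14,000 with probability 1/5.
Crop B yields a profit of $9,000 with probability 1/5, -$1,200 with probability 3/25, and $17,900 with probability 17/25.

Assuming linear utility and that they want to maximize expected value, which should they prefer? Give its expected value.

Crop A = 2/5 × (-4900) + 1/5 × (-2550) + 1/5 × 11200 + 1/5 × 14000 = -1960 − 510 + 2240 + 2800 = 2570
Crop B = 1/5 × 9000 + 3/25 × (-1200) + 17/25 × 17900 = 1800 − 144 + 12172 = 13828

Crop B ($13,828)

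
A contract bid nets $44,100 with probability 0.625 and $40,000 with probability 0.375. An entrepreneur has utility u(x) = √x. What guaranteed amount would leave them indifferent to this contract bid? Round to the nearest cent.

E[u] = 0.625·√44100 + 0.375·√40000 = 0.625·210 + 0.375·200 = 206.25
CE = (206.25)² = 42539.0625

$42,539.06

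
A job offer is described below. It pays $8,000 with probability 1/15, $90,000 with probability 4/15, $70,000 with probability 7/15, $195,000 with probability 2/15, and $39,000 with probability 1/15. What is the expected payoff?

EV = 1/15 × 8000 + 4/15 × 90000 + 7/15 × 70000 + 2/15 × 195000 + 1/15 × 39000 = 533.3333 + 24000 + 32666.6667 + 26000 + 2600 = 85800

$85,800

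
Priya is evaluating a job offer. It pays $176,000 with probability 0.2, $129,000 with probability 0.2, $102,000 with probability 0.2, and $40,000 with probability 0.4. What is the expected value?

$97,400

EV = 0.2 × 176000 + 0.2 × 129000 + 0.2 × 102000 + 0.4 × 40000 = 35200 + 25800 + 20400 + 16000 = 97400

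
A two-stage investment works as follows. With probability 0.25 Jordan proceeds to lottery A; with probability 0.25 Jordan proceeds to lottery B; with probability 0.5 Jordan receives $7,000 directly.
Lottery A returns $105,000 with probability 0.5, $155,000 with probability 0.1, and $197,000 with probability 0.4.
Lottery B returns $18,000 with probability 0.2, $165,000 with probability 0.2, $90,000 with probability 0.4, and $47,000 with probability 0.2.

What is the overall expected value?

$60,700

EV(A) = 0.5 × 105000 + 0.1 × 155000 + 0.4 × 197000 = 52500 + 15500 + 78800 = 146800
EV(B) = 0.2 × 18000 + 0.2 × 165000 + 0.4 × 90000 + 0.2 × 47000 = 3600 + 33000 + 36000 + 9400 = 82000
Branch C: 7000 (certain)
Overall = 0.25 × 146800 + 0.25 × 82000 + 0.5 × 7000 = 36700 + 20500 + 3500 = 60700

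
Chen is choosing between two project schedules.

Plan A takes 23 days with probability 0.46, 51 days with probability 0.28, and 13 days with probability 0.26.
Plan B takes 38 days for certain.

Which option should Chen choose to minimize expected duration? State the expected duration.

Plan A (28.24 days)

Plan A = 0.46 × 23 + 0.28 × 51 + 0.26 × 13 = 10.58 + 14.28 + 3.38 = 28.24
Plan B: 38 (certain)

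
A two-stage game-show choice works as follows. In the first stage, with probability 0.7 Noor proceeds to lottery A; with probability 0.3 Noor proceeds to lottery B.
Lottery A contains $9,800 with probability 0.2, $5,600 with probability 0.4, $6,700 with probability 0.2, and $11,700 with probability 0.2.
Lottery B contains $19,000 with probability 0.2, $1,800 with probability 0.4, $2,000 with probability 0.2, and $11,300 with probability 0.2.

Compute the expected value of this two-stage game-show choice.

EV(A) = 0.2 × 9800 + 0.4 × 5600 + 0.2 × 6700 + 0.2 × 11700 = 1960 + 2240 + 1340 + 2340 = 7880
EV(B) = 0.2 × 19000 + 0.4 × 1800 + 0.2 × 2000 + 0.2 × 11300 = 3800 + 720 + 400 + 2260 = 7180
Overall = 0.7 × 7880 + 0.3 × 7180 = 5516 + 2154 = 7670

$7,670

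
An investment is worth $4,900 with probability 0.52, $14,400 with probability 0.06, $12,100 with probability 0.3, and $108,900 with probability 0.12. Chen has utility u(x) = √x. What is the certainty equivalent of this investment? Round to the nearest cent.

E[u] = 0.52·√4900 + 0.06·√14400 + 0.3·√12100 + 0.12·√108900 = 0.52·70 + 0.06·120 + 0.3·110 + 0.12·330 = 116.2
CE = (116.2)² = 13502.44

$13,502.44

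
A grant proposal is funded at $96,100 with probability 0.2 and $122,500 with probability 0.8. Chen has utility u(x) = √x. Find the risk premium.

$256

E[u] = 0.2·√96100 + 0.8·√122500 = 0.2·310 + 0.8·350 = 342
CE = (342)² = 116964
Risk premium = EV − CE = 117220 − 116964 = 256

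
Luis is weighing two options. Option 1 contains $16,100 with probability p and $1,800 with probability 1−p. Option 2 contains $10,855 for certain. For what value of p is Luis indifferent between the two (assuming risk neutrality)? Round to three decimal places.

p·16100 + (1−p)·1800 = 10855
14300p + 1800 = 10855
p = (10855 − 1800) / 14300

p = 0.633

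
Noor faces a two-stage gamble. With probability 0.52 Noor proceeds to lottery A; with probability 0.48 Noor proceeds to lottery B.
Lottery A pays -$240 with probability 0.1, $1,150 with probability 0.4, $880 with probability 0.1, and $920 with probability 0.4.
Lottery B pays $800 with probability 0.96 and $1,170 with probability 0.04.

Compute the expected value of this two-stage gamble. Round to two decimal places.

$854.94

EV(A) = 0.1 × (-240) + 0.4 × 1150 + 0.1 × 880 + 0.4 × 920 = -24 + 460 + 88 + 368 = 892
EV(B) = 0.96 × 800 + 0.04 × 1170 = 768 + 46.8 = 814.8
Overall = 0.52 × 892 + 0.48 × 814.8 = 463.84 + 391.104 = 854.944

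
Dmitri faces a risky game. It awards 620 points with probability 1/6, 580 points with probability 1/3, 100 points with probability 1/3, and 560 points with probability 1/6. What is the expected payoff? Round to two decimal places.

EV = 1/6 × 620 + 1/3 × 580 + 1/3 × 100 + 1/6 × 560 = 103.3333 + 193.3333 + 33.3333 + 93.3333 = 423.3333

423.33 points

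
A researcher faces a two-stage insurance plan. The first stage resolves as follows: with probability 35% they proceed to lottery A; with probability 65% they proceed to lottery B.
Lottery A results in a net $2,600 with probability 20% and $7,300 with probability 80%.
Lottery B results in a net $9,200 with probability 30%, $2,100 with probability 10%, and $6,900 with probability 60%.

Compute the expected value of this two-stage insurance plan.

$6,847.50

EV(A) = 0.2 × 2600 + 0.8 × 7300 = 520 + 5840 = 6360
EV(B) = 0.3 × 9200 + 0.1 × 2100 + 0.6 × 6900 = 2760 + 210 + 4140 = 7110
Overall = 0.35 × 6360 + 0.65 × 7110 = 2226 + 4621.5 = 6847.5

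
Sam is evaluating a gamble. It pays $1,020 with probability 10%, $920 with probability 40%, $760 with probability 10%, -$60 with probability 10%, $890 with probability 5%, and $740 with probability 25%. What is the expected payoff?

EV = 0.1 × 1020 + 0.4 × 920 + 0.1 × 760 + 0.1 × (-60) + 0.05 × 890 + 0.25 × 740 = 102 + 368 + 76 − 6 + 44.5 + 185 = 769.5

$769.50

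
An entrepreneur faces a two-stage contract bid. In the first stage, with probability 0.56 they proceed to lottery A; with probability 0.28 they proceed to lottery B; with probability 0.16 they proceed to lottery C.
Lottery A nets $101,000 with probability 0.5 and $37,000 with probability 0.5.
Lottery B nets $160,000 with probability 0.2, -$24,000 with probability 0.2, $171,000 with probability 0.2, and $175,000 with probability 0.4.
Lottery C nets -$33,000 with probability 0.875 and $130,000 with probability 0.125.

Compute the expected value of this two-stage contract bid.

EV(A) = 0.5 × 101000 + 0.5 × 37000 = 50500 + 18500 = 69000
EV(B) = 0.2 × 160000 + 0.2 × (-24000) + 0.2 × 171000 + 0.4 × 175000 = 32000 − 4800 + 34200 + 70000 = 131400
EV(C) = 0.875 × (-33000) + 0.125 × 130000 = -28875 + 16250 = -12625
Overall = 0.56 × 69000 + 0.28 × 131400 + 0.16 × (-12625) = 38640 + 36792 − 2020 = 73412

$73,412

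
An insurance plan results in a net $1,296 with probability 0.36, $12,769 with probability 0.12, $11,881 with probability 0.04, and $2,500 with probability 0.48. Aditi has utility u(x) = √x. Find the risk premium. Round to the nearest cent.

$662.27

E[u] = 0.36·√1296 + 0.12·√12769 + 0.04·√11881 + 0.48·√2500 = 0.36·36 + 0.12·113 + 0.04·109 + 0.48·50 = 54.88
CE = (54.88)² = 3011.8144
Risk premium = EV − CE = 3674.08 − 3011.8144 = 662.2656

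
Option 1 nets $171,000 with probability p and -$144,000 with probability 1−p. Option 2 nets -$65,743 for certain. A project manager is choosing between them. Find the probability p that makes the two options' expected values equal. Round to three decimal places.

p = 0.248

p·171000 + (1−p)·(-144000) = -65743
315000p − 144000 = -65743
p = (-65743 + 144000) / 315000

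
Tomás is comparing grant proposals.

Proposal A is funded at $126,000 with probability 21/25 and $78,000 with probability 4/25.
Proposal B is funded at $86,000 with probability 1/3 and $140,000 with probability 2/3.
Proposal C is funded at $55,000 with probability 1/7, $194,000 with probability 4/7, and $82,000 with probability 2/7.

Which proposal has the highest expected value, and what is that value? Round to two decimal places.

Proposal A = 21/25 × 126000 + 4/25 × 78000 = 105840 + 12480 = 118320
Proposal B = 1/3 × 86000 + 2/3 × 140000 = 28666.6667 + 93333.3333 = 122000
Proposal C = 1/7 × 55000 + 4/7 × 194000 + 2/7 × 82000 = 7857.1429 + 110857.1429 + 23428.5714 = 142142.8571

Proposal C ($142,142.86)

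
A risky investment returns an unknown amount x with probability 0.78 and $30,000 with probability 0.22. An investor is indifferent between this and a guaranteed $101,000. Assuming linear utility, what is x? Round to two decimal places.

0.78·x + 0.22·30000 = 101000
0.78·x = 101000 − 6600 = 94400
x = 94400 / 0.78 = 121025.6410

x = $121,025.64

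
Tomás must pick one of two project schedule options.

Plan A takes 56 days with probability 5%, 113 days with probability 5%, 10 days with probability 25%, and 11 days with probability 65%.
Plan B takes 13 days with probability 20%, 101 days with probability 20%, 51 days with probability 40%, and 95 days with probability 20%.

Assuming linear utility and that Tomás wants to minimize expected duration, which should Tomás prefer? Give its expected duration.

Plan A (18.1 days)

Plan A = 0.05 × 56 + 0.05 × 113 + 0.25 × 10 + 0.65 × 11 = 2.8 + 5.65 + 2.5 + 7.15 = 18.1
Plan B = 0.2 × 13 + 0.2 × 101 + 0.4 × 51 + 0.2 × 95 = 2.6 + 20.2 + 20.4 + 19 = 62.2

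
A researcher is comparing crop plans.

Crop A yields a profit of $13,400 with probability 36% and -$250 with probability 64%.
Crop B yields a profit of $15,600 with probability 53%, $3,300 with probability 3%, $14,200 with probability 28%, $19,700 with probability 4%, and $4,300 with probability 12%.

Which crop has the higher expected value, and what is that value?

Crop B ($13,647)

Crop A = 0.36 × 13400 + 0.64 × (-250) = 4824 − 160 = 4664
Crop B = 0.53 × 15600 + 0.03 × 3300 + 0.28 × 14200 + 0.04 × 19700 + 0.12 × 4300 = 8268 + 99 + 3976 + 788 + 516 = 13647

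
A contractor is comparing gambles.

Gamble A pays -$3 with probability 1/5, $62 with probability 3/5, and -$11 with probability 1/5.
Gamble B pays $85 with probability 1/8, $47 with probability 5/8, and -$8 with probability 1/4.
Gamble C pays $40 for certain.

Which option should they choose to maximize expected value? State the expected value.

Gamble C ($40)

Gamble A = 1/5 × (-3) + 3/5 × 62 + 1/5 × (-11) = -0.6 + 37.2 − 2.2 = 34.4
Gamble B = 1/8 × 85 + 5/8 × 47 + 1/4 × (-8) = 10.625 + 29.375 − 2 = 38
Gamble C: 40 (certain)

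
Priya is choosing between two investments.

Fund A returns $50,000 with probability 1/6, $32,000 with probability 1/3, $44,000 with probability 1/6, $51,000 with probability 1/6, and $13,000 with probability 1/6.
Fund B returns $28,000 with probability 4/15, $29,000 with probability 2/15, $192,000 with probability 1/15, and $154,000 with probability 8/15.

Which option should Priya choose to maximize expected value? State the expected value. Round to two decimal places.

Fund A = 1/6 × 50000 + 1/3 × 32000 + 1/6 × 44000 + 1/6 × 51000 + 1/6 × 13000 = 8333.3333 + 10666.6667 + 7333.3333 + 8500 + 2166.6667 = 37000
Fund B = 4/15 × 28000 + 2/15 × 29000 + 1/15 × 192000 + 8/15 × 154000 = 7466.6667 + 3866.6667 + 12800 + 82133.3333 = 106266.6667

Fund B ($106,266.67)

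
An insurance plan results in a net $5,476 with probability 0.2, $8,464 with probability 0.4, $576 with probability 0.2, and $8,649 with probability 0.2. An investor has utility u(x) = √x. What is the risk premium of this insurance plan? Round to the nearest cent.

E[u] = 0.2·√5476 + 0.4·√8464 + 0.2·√576 + 0.2·√8649 = 0.2·74 + 0.4·92 + 0.2·24 + 0.2·93 = 75
CE = (75)² = 5625
Risk premium = EV − CE = 6325.8 − 5625 = 700.8

$700.80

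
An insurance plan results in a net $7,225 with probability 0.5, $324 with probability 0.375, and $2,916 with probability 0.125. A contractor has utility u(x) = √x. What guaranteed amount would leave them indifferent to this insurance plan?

$3,136

E[u] = 0.5·√7225 + 0.375·√324 + 0.125·√2916 = 0.5·85 + 0.375·18 + 0.125·54 = 56
CE = (56)² = 3136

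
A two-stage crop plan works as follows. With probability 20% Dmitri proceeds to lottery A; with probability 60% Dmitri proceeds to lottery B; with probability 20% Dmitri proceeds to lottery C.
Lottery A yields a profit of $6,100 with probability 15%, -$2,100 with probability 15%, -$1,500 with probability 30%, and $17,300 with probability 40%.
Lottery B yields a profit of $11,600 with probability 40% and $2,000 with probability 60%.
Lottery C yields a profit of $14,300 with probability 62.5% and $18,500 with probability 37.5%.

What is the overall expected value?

EV(A) = 0.15 × 6100 + 0.15 × (-2100) + 0.3 × (-1500) + 0.4 × 17300 = 915 − 315 − 450 + 6920 = 7070
EV(B) = 0.4 × 11600 + 0.6 × 2000 = 4640 + 1200 = 5840
EV(C) = 0.625 × 14300 + 0.375 × 18500 = 8937.5 + 6937.5 = 15875
Overall = 0.2 × 7070 + 0.6 × 5840 + 0.2 × 15875 = 1414 + 3504 + 3175 = 8093

$8,093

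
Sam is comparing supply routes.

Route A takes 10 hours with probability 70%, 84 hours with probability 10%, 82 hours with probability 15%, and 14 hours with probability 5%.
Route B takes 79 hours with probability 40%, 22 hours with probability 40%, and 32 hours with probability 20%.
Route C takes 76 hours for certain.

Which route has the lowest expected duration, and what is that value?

Route A = 0.7 × 10 + 0.1 × 84 + 0.15 × 82 + 0.05 × 14 = 7 + 8.4 + 12.3 + 0.7 = 28.4
Route B = 0.4 × 79 + 0.4 × 22 + 0.2 × 32 = 31.6 + 8.8 + 6.4 = 46.8
Route C: 76 (certain)

Route A (28.4 hours)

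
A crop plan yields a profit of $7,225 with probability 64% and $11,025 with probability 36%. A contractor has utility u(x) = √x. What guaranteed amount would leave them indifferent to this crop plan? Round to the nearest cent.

E[u] = 0.64·√7225 + 0.36·√11025 = 0.64·85 + 0.36·105 = 92.2
CE = (92.2)² = 8500.84

$8,500.84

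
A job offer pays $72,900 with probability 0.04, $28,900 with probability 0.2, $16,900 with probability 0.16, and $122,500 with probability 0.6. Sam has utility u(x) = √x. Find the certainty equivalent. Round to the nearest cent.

E[u] = 0.04·√72900 + 0.2·√28900 + 0.16·√16900 + 0.6·√122500 = 0.04·270 + 0.2·170 + 0.16·130 + 0.6·350 = 275.6
CE = (275.6)² = 75955.36

$75,955.36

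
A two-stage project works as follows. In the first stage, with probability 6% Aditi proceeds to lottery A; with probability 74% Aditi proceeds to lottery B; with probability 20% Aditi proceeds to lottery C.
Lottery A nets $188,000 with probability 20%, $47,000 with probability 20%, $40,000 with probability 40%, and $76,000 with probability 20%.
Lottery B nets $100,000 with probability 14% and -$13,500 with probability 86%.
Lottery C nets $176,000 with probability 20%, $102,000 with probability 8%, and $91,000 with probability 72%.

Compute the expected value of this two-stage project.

EV(A) = 0.2 × 188000 + 0.2 × 47000 + 0.4 × 40000 + 0.2 × 76000 = 37600 + 9400 + 16000 + 15200 = 78200
EV(B) = 0.14 × 100000 + 0.86 × (-13500) = 14000 − 11610 = 2390
EV(C) = 0.2 × 176000 + 0.08 × 102000 + 0.72 × 91000 = 35200 + 8160 + 65520 = 108880
Overall = 0.06 × 78200 + 0.74 × 2390 + 0.2 × 108880 = 4692 + 1768.6 + 21776 = 28236.6

$28,236.60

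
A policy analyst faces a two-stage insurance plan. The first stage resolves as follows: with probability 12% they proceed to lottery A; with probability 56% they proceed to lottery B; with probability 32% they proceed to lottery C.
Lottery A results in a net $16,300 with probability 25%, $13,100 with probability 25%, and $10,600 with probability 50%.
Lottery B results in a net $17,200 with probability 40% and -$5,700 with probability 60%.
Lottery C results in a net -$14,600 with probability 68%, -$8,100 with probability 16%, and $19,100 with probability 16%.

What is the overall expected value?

$841.84

EV(A) = 0.25 × 16300 + 0.25 × 13100 + 0.5 × 10600 = 4075 + 3275 + 5300 = 12650
EV(B) = 0.4 × 17200 + 0.6 × (-5700) = 6880 − 3420 = 3460
EV(C) = 0.68 × (-14600) + 0.16 × (-8100) + 0.16 × 19100 = -9928 − 1296 + 3056 = -8168
Overall = 0.12 × 12650 + 0.56 × 3460 + 0.32 × (-8168) = 1518 + 1937.6 − 2613.76 = 841.84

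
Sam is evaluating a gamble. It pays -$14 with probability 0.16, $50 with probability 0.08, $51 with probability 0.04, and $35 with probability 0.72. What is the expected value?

$29

EV = 0.16 × (-14) + 0.08 × 50 + 0.04 × 51 + 0.72 × 35 = -2.24 + 4 + 2.04 + 25.2 = 29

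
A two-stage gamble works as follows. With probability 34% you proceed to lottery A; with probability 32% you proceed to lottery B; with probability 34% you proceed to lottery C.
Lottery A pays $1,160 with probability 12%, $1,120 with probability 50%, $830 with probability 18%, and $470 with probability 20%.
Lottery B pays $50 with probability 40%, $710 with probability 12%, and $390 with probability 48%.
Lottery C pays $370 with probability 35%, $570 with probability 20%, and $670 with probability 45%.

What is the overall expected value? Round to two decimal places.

EV(A) = 0.12 × 1160 + 0.5 × 1120 + 0.18 × 830 + 0.2 × 470 = 139.2 + 560 + 149.4 + 94 = 942.6
EV(B) = 0.4 × 50 + 0.12 × 710 + 0.48 × 390 = 20 + 85.2 + 187.2 = 292.4
EV(C) = 0.35 × 370 + 0.2 × 570 + 0.45 × 670 = 129.5 + 114 + 301.5 = 545
Overall = 0.34 × 942.6 + 0.32 × 292.4 + 0.34 × 545 = 320.484 + 93.568 + 185.3 = 599.352

$599.35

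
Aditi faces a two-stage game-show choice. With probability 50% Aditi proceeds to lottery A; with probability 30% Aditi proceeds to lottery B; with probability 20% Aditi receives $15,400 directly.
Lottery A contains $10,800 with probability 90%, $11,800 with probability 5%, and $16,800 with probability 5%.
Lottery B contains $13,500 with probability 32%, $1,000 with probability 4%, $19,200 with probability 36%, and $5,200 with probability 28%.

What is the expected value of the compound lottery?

$12,473.40

EV(A) = 0.9 × 10800 + 0.05 × 11800 + 0.05 × 16800 = 9720 + 590 + 840 = 11150
EV(B) = 0.32 × 13500 + 0.04 × 1000 + 0.36 × 19200 + 0.28 × 5200 = 4320 + 40 + 6912 + 1456 = 12728
Branch C: 15400 (certain)
Overall = 0.5 × 11150 + 0.3 × 12728 + 0.2 × 15400 = 5575 + 3818.4 + 3080 = 12473.4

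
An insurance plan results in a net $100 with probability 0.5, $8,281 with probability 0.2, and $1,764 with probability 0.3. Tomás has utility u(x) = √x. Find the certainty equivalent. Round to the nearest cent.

E[u] = 0.5·√100 + 0.2·√8281 + 0.3·√1764 = 0.5·10 + 0.2·91 + 0.3·42 = 35.8
CE = (35.8)² = 1281.64

$1,281.64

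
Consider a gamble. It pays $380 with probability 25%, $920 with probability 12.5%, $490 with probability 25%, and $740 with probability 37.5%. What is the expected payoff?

$610

EV = 0.25 × 380 + 0.125 × 920 + 0.25 × 490 + 0.375 × 740 = 95 + 115 + 122.5 + 277.5 = 610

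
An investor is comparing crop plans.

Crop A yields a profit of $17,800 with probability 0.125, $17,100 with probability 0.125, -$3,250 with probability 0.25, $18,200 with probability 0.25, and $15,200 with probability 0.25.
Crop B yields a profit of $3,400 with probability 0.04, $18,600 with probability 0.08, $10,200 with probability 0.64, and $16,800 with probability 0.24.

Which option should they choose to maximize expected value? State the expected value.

Crop A = 0.125 × 17800 + 0.125 × 17100 + 0.25 × (-3250) + 0.25 × 18200 + 0.25 × 15200 = 2225 + 2137.5 − 812.5 + 4550 + 3800 = 11900
Crop B = 0.04 × 3400 + 0.08 × 18600 + 0.64 × 10200 + 0.24 × 16800 = 136 + 1488 + 6528 + 4032 = 12184

Crop B ($12,184)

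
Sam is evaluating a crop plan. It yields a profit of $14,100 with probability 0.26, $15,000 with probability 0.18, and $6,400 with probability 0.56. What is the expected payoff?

$9,950

EV = 0.26 × 14100 + 0.18 × 15000 + 0.56 × 6400 = 3666 + 2700 + 3584 = 9950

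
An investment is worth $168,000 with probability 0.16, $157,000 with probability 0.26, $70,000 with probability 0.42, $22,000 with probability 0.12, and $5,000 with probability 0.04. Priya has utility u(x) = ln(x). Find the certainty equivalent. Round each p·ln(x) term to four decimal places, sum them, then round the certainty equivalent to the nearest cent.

E[u] = 0.16·ln(168000) + 0.26·ln(157000) + 0.42·ln(70000) + 0.12·ln(22000) + 0.04·ln(5000) = 1.9251 + 3.1106 + 4.6856 + 1.1999 + 0.3407 = 11.2619
CE = e^11.2619 ≈ 77800.26

$77,800.26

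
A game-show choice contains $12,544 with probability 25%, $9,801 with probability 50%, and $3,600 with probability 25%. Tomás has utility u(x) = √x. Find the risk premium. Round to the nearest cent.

$380.25

E[u] = 0.25·√12544 + 0.5·√9801 + 0.25·√3600 = 0.25·112 + 0.5·99 + 0.25·60 = 92.5
CE = (92.5)² = 8556.25
Risk premium = EV − CE = 8936.5 − 8556.25 = 380.25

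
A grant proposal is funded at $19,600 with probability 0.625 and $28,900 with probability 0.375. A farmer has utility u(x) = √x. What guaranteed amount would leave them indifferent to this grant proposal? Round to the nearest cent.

E[u] = 0.625·√19600 + 0.375·√28900 = 0.625·140 + 0.375·170 = 151.25
CE = (151.25)² = 22876.5625

$22,876.56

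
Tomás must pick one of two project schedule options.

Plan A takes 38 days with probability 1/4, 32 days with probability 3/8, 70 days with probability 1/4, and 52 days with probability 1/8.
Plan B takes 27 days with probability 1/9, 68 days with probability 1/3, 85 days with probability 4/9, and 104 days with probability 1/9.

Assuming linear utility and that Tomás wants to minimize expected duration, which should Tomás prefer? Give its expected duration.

Plan A (45.5 days)

Plan A = 1/4 × 38 + 3/8 × 32 + 1/4 × 70 + 1/8 × 52 = 9.5 + 12 + 17.5 + 6.5 = 45.5
Plan B = 1/9 × 27 + 1/3 × 68 + 4/9 × 85 + 1/9 × 104 = 3 + 22.6667 + 37.7778 + 11.5556 = 75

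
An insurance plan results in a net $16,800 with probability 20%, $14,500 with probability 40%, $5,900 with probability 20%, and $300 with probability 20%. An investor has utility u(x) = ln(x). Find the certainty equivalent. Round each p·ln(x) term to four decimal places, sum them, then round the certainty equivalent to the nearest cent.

$5,743.94

E[u] = 0.2·ln(16800) + 0.4·ln(14500) + 0.2·ln(5900) + 0.2·ln(300) = 1.9458 + 3.8328 + 1.7365 + 1.1408 = 8.6559
CE = e^8.6559 ≈ 5743.94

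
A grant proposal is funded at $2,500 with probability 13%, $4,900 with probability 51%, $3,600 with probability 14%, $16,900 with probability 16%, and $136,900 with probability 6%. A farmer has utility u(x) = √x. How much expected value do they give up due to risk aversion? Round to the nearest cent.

E[u] = 0.13·√2500 + 0.51·√4900 + 0.14·√3600 + 0.16·√16900 + 0.06·√136900 = 0.13·50 + 0.51·70 + 0.14·60 + 0.16·130 + 0.06·370 = 93.6
CE = (93.6)² = 8760.96
Risk premium = EV − CE = 14246 − 8760.96 = 5485.04

$5,485.04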